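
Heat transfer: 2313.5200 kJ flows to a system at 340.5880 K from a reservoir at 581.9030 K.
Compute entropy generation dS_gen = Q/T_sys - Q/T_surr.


dS_sys = 2313.5200/340.5880 = 6.7927 kJ/K
dS_surr = -2313.5200/581.9030 = -3.9758 kJ/K
dS_gen = 6.7927 - 3.9758 = 2.8169 kJ/K (irreversible)

dS_gen = 2.8169 kJ/K, irreversible


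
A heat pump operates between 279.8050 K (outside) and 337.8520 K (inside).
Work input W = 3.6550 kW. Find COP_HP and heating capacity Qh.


COP = 337.8520 / 58.0470 = 5.8203
Qh = 5.8203 * 3.6550 = 21.2733 kW

COP = 5.8203, Qh = 21.2733 kW


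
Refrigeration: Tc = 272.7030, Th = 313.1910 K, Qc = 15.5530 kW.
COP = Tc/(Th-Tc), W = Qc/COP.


COP = 272.7030 / 40.4880 = 6.7354
W = 15.5530 / 6.7354 = 2.3091 kW

COP = 6.7354, W = 2.3091 kW


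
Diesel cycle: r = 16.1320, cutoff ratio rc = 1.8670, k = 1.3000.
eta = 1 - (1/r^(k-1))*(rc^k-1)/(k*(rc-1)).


r^(k-1) = 2.3031
rc^k = 2.2516
eta = 0.5178 = 51.7841%

51.7841%


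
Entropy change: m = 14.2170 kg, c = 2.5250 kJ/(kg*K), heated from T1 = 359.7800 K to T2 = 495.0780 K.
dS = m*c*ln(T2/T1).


T2/T1 = 1.3761
ln(T2/T1) = 0.3192
dS = 14.2170 * 2.5250 * 0.3192 = 11.4594 kJ/K

11.4594 kJ/K


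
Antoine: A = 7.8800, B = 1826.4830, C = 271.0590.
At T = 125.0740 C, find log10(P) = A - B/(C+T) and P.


C+T = 396.1330
B/(C+T) = 4.6108
log10(P) = 7.8800 - 4.6108 = 3.2692
P = 10^3.2692 = 1858.7362 mmHg

1858.7362 mmHg


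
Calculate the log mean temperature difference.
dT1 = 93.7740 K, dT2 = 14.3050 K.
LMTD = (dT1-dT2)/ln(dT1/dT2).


dT1/dT2 = 6.5553
ln(dT1/dT2) = 1.8803
LMTD = 79.4690 / 1.8803 = 42.2645 K

42.2645 K


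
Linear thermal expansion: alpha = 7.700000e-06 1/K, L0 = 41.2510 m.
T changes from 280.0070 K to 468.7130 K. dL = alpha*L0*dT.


dT = 188.7060 K
dL = 7.700000e-06 * 41.2510 * 188.7060 = 0.059939 m
L_final = 41.310939 m

dL = 0.059939 m


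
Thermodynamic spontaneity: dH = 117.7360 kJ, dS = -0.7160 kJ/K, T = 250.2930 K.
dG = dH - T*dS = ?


T*dS = 250.2930 * -0.7160 = -179.2098 kJ
dG = 117.7360 + 179.2098 = 296.9458 kJ (non-spontaneous)

dG = 296.9458 kJ, non-spontaneous


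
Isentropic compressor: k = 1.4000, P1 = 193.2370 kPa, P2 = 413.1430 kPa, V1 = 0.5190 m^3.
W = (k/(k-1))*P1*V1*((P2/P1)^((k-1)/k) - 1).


(k-1)/k = 0.2857
(P2/P1)^exp = 1.2425
W = 3.5000 * 193.2370 * 0.5190 * (1.2425 - 1) = 85.1133 kJ

85.1133 kJ


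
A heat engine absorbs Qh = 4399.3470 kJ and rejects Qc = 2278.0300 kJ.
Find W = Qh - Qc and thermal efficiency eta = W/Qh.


W = 4399.3470 - 2278.0300 = 2121.3170 kJ
eta = 2121.3170 / 4399.3470 = 0.4822 = 48.2189%

W = 2121.3170 kJ, eta = 48.2189%


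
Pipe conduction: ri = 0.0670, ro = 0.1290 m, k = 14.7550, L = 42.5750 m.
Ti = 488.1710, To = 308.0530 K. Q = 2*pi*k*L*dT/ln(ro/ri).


dT = 180.1180 K
ln(ro/ri) = 0.6551
Q = 2*pi*14.7550*42.5750*180.1180 / 0.6551 = 1085200.8850 W

1085200.8850 W


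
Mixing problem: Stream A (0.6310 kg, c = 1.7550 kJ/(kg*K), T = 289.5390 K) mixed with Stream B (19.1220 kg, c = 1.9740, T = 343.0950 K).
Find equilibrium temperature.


num = 13271.3849
den = 38.8542
Tf = 341.5686 K

341.5686 K


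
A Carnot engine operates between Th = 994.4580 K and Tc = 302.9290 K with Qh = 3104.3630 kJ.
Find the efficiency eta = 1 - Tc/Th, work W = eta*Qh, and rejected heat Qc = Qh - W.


eta = 1 - 302.9290/994.4580 = 0.6954
W = 0.6954 * 3104.3630 = 2158.7207 kJ
Qc = 3104.3630 - 2158.7207 = 945.6423 kJ

eta = 69.5383%, W = 2158.7207 kJ, Qc = 945.6423 kJ


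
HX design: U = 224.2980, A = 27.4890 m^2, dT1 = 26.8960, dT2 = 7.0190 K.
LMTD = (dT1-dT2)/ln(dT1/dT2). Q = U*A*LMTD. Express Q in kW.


LMTD = 14.7965 K
Q = 224.2980 * 27.4890 * 14.7965 = 91231.2858 W = 91.2313 kW

91.2313 kW


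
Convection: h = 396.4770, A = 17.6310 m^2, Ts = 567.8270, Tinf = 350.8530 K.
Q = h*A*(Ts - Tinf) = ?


dT = 216.9740 K
Q = 396.4770 * 17.6310 * 216.9740 = 1516710.3117 W

1516710.3117 W


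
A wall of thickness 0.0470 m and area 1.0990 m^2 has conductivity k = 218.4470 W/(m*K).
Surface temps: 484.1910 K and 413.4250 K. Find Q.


dT = 70.7660 K
Q = 218.4470 * 1.0990 * 70.7660 / 0.0470 = 361468.5920 W

361468.5920 W


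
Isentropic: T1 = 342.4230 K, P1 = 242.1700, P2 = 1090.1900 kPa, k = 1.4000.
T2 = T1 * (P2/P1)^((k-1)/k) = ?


(k-1)/k = 0.2857
(P2/P1)^exp = 1.5370
T2 = 342.4230 * 1.5370 = 526.3122 K

526.3122 K


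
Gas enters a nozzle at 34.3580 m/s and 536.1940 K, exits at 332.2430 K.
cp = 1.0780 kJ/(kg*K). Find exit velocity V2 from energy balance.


dT = 203.9510 K
2*cp*1000*dT = 439718.3560
V1^2 = 1180.4722
V2 = sqrt(440898.8282) = 664.0021 m/s

664.0021 m/s


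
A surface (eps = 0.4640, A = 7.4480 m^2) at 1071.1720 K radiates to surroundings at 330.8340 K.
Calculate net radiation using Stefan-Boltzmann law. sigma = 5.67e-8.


T^4 = 1.3165e+12
Tsurr^4 = 1.1980e+10
Q = 0.4640 * 5.67e-8 * 7.4480 * 1.3046e+12 = 255627.5923 W

255627.5923 W


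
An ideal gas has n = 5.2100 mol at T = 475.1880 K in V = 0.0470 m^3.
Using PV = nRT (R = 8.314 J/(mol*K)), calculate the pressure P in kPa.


P = nRT/V = 5.2100 * 8.314 * 475.1880 / 0.0470
= 20583.2149 / 0.0470 = 437940.7425 Pa = 437.9407 kPa

437.9407 kPa


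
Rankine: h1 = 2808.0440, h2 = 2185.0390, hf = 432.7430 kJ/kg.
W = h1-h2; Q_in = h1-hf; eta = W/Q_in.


W = 623.0050 kJ/kg
Q_in = 2375.3010 kJ/kg
eta = 0.2623 = 26.2285%

eta = 26.2285%


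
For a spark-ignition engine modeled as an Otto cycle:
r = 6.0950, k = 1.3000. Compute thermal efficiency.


r^(k-1) = 1.7199
eta = 1 - 1/1.7199 = 0.4186 = 41.8556%

41.8556%


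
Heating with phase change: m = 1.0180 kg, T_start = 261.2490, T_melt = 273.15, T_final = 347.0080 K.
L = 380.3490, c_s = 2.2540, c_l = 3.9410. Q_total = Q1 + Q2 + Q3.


Q1 (sensible, solid) = 1.0180 * 2.2540 * 11.9010 = 27.3077 kJ
Q2 (latent) = 1.0180 * 380.3490 = 387.1953 kJ
Q3 (sensible, liquid) = 1.0180 * 3.9410 * 73.8580 = 296.3137 kJ
Q_total = 710.8167 kJ

710.8167 kJ


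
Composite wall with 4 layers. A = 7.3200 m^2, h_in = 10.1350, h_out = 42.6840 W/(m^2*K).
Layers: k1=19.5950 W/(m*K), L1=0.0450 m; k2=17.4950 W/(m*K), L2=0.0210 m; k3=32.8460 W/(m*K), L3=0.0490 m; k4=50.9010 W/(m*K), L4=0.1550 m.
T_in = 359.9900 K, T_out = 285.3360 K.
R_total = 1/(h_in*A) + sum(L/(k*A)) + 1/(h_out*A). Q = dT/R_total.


R_conv_in = 1/(10.1350*7.3200) = 0.0135
R_1 = 0.0450/(19.5950*7.3200) = 0.0003
R_2 = 0.0210/(17.4950*7.3200) = 0.0002
R_3 = 0.0490/(32.8460*7.3200) = 0.0002
R_4 = 0.1550/(50.9010*7.3200) = 0.0004
R_conv_out = 1/(42.6840*7.3200) = 0.0032
R_total = 0.0178 K/W
Q = 74.6540 / 0.0178 = 4199.4032 W

R_total = 0.0178 K/W, Q = 4199.4032 W


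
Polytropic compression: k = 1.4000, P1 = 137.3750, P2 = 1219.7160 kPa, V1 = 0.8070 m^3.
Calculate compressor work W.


(k-1)/k = 0.2857
(P2/P1)^exp = 1.8662
W = 3.5000 * 137.3750 * 0.8070 * (1.8662 - 1) = 336.0979 kJ

336.0979 kJ


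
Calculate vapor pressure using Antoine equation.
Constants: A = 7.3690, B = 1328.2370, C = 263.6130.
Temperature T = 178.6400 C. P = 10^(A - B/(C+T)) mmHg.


C+T = 442.2530
B/(C+T) = 3.0033
log10(P) = 7.3690 - 3.0033 = 4.3657
P = 10^4.3657 = 23209.0851 mmHg

23209.0851 mmHg


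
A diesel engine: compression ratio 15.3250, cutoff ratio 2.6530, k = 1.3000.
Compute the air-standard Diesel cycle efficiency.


r^(k-1) = 2.2679
rc^k = 3.5552
eta = 0.4757 = 47.5699%

47.5699%


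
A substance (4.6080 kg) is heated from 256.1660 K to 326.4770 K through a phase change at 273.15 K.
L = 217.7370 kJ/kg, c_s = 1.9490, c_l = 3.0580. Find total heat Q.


Q1 (sensible, solid) = 4.6080 * 1.9490 * 16.9840 = 152.5332 kJ
Q2 (latent) = 4.6080 * 217.7370 = 1003.3321 kJ
Q3 (sensible, liquid) = 4.6080 * 3.0580 * 53.3270 = 751.4448 kJ
Q_total = 1907.3101 kJ

1907.3101 kJ


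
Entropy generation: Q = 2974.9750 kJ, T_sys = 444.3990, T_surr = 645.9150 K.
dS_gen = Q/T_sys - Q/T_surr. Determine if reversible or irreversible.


dS_sys = 2974.9750/444.3990 = 6.6944 kJ/K
dS_surr = -2974.9750/645.9150 = -4.6058 kJ/K
dS_gen = 6.6944 - 4.6058 = 2.0885 kJ/K (irreversible)

dS_gen = 2.0885 kJ/K, irreversible


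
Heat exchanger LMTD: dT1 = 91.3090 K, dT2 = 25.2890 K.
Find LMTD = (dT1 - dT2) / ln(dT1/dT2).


dT1/dT2 = 3.6106
ln(dT1/dT2) = 1.2839
LMTD = 66.0200 / 1.2839 = 51.4223 K

51.4223 K


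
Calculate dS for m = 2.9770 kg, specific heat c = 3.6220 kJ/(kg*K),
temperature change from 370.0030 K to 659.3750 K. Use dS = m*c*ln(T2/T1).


T2/T1 = 1.7821
ln(T2/T1) = 0.5778
dS = 2.9770 * 3.6220 * 0.5778 = 6.2300 kJ/K

6.2300 kJ/K


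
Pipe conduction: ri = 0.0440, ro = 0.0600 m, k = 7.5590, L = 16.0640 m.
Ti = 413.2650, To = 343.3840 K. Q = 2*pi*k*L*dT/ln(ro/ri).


dT = 69.8810 K
ln(ro/ri) = 0.3102
Q = 2*pi*7.5590*16.0640*69.8810 / 0.3102 = 171900.9726 W

171900.9726 W


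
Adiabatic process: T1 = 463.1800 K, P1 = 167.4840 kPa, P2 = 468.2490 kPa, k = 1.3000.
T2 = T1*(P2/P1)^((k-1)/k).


(k-1)/k = 0.2308
(P2/P1)^exp = 1.2678
T2 = 463.1800 * 1.2678 = 587.2041 K

587.2041 K


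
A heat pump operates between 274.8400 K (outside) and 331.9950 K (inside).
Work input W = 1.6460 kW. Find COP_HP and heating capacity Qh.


COP = 331.9950 / 57.1550 = 5.8087
Qh = 5.8087 * 1.6460 = 9.5611 kW

COP = 5.8087, Qh = 9.5611 kW


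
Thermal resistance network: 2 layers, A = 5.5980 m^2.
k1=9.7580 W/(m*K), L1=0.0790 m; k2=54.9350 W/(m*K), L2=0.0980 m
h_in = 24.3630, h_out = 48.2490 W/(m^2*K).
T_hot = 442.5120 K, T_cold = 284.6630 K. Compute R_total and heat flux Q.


R_conv_in = 1/(24.3630*5.5980) = 0.0073
R_1 = 0.0790/(9.7580*5.5980) = 0.0014
R_2 = 0.0980/(54.9350*5.5980) = 0.0003
R_conv_out = 1/(48.2490*5.5980) = 0.0037
R_total = 0.0128 K/W
Q = 157.8490 / 0.0128 = 12332.4498 W

R_total = 0.0128 K/W, Q = 12332.4498 W


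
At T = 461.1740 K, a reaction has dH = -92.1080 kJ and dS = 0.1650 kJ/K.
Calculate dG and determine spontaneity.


T*dS = 461.1740 * 0.1650 = 76.0937 kJ
dG = -92.1080 - 76.0937 = -168.2017 kJ (spontaneous)

dG = -168.2017 kJ, spontaneous


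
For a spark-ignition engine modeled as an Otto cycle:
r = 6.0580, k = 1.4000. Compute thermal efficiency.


r^(k-1) = 2.0556
eta = 1 - 1/2.0556 = 0.5135 = 51.3516%

51.3516%


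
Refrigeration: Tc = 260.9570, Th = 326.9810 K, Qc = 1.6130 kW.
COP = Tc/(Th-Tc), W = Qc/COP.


COP = 260.9570 / 66.0240 = 3.9525
W = 1.6130 / 3.9525 = 0.4081 kW

COP = 3.9525, W = 0.4081 kW


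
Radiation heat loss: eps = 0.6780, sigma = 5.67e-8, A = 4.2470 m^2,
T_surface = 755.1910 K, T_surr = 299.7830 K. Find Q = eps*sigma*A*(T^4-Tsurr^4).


T^4 = 3.2526e+11
Tsurr^4 = 8.0766e+09
Q = 0.6780 * 5.67e-8 * 4.2470 * 3.1718e+11 = 51784.7586 W

51784.7586 W


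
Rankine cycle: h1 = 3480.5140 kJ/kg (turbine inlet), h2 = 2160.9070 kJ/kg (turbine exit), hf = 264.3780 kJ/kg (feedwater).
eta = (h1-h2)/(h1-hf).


W = 1319.6070 kJ/kg
Q_in = 3216.1360 kJ/kg
eta = 0.4103 = 41.0308%

eta = 41.0308%


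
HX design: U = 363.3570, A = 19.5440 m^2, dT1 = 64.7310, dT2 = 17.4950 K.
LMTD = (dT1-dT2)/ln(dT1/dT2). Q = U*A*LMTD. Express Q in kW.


LMTD = 36.1042 K
Q = 363.3570 * 19.5440 * 36.1042 = 256391.9747 W = 256.3920 kW

256.3920 kW


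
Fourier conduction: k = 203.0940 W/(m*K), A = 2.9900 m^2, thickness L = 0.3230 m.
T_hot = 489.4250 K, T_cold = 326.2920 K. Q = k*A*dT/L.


dT = 163.1330 K
Q = 203.0940 * 2.9900 * 163.1330 / 0.3230 = 306695.6259 W

306695.6259 W


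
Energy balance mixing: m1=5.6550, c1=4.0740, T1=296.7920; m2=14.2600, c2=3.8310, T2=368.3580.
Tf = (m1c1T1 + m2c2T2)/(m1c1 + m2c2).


num = 26961.0532
den = 77.6685
Tf = 347.1297 K

347.1297 K


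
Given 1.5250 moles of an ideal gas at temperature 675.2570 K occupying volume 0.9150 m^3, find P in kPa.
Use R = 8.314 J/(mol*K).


P = nRT/V = 1.5250 * 8.314 * 675.2570 / 0.9150
= 8561.4822 / 0.9150 = 9356.8112 Pa = 9.3568 kPa

9.3568 kPa


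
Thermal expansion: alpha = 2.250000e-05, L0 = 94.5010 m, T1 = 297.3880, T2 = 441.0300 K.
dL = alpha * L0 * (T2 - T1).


dT = 143.6420 K
dL = 2.250000e-05 * 94.5010 * 143.6420 = 0.305422 m
L_final = 94.806422 m

dL = 0.305422 m


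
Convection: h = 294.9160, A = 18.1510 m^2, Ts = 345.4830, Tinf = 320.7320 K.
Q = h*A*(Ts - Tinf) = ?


dT = 24.7510 K
Q = 294.9160 * 18.1510 * 24.7510 = 132492.6058 W

132492.6058 W


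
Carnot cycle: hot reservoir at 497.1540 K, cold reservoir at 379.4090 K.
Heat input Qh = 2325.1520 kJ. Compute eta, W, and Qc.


eta = 1 - 379.4090/497.1540 = 0.2368
W = 0.2368 * 2325.1520 = 550.6845 kJ
Qc = 2325.1520 - 550.6845 = 1774.4675 kJ

eta = 23.6838%, W = 550.6845 kJ, Qc = 1774.4675 kJ


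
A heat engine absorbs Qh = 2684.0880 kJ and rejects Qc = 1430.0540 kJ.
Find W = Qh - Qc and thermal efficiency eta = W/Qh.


W = 2684.0880 - 1430.0540 = 1254.0340 kJ
eta = 1254.0340 / 2684.0880 = 0.4672 = 46.7210%

W = 1254.0340 kJ, eta = 46.7210%


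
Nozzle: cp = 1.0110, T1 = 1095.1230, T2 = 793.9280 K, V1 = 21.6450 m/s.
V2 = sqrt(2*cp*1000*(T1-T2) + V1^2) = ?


dT = 301.1950 K
2*cp*1000*dT = 609016.2900
V1^2 = 468.5060
V2 = sqrt(609484.7960) = 780.6951 m/s

780.6951 m/s


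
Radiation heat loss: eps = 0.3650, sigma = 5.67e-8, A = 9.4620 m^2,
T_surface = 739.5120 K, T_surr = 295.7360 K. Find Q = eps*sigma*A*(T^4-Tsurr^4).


T^4 = 2.9908e+11
Tsurr^4 = 7.6492e+09
Q = 0.3650 * 5.67e-8 * 9.4620 * 2.9143e+11 = 57067.3435 W

57067.3435 W


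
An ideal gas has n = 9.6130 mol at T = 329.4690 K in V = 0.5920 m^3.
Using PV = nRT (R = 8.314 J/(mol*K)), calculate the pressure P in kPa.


P = nRT/V = 9.6130 * 8.314 * 329.4690 / 0.5920
= 26331.9802 / 0.5920 = 44479.6963 Pa = 44.4797 kPa

44.4797 kPa


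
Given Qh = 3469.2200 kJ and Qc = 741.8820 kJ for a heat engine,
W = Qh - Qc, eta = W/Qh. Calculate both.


W = 3469.2200 - 741.8820 = 2727.3380 kJ
eta = 2727.3380 / 3469.2200 = 0.7862 = 78.6153%

W = 2727.3380 kJ, eta = 78.6153%


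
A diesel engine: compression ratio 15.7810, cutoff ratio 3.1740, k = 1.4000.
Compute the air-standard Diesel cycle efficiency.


r^(k-1) = 3.0148
rc^k = 5.0379
eta = 0.5599 = 55.9938%

55.9938%


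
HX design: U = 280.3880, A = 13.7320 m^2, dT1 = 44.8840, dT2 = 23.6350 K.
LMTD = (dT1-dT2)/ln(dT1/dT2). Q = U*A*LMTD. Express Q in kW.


LMTD = 33.1315 K
Q = 280.3880 * 13.7320 * 33.1315 = 127565.9517 W = 127.5660 kW

127.5660 kW


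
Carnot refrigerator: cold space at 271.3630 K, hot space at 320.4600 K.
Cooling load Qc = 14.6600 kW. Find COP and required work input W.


COP = 271.3630 / 49.0970 = 5.5271
W = 14.6600 / 5.5271 = 2.6524 kW

COP = 5.5271, W = 2.6524 kW


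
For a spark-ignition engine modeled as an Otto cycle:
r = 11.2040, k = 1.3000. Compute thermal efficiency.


r^(k-1) = 2.0645
eta = 1 - 1/2.0645 = 0.5156 = 51.5618%

51.5618%


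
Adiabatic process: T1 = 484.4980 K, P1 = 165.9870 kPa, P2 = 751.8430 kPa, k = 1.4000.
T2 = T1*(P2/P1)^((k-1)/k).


(k-1)/k = 0.2857
(P2/P1)^exp = 1.5397
T2 = 484.4980 * 1.5397 = 745.9947 K

745.9947 K


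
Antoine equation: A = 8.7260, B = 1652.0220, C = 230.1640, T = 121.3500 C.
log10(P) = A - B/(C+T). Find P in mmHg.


C+T = 351.5140
B/(C+T) = 4.6997
log10(P) = 8.7260 - 4.6997 = 4.0263
P = 10^4.0263 = 10623.4810 mmHg

10623.4810 mmHg


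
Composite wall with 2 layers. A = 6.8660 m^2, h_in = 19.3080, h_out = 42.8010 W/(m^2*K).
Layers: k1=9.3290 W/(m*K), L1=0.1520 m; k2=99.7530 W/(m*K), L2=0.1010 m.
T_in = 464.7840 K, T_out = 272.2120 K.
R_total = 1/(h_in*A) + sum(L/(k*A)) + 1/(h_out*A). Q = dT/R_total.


R_conv_in = 1/(19.3080*6.8660) = 0.0075
R_1 = 0.1520/(9.3290*6.8660) = 0.0024
R_2 = 0.1010/(99.7530*6.8660) = 0.0001
R_conv_out = 1/(42.8010*6.8660) = 0.0034
R_total = 0.0135 K/W
Q = 192.5720 / 0.0135 = 14299.9644 W

R_total = 0.0135 K/W, Q = 14299.9644 W


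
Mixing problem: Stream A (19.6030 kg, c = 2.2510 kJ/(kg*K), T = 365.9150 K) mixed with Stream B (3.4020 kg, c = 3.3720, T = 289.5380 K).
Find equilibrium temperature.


num = 19467.9424
den = 55.5979
Tf = 350.1561 K

350.1561 K


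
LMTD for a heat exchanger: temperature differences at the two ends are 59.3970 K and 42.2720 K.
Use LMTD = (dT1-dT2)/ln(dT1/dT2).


dT1/dT2 = 1.4051
ln(dT1/dT2) = 0.3401
LMTD = 17.1250 / 0.3401 = 50.3501 K

50.3501 K


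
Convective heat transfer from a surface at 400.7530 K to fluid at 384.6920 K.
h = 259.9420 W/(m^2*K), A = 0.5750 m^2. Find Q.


dT = 16.0610 K
Q = 259.9420 * 0.5750 * 16.0610 = 2400.5839 W

2400.5839 W


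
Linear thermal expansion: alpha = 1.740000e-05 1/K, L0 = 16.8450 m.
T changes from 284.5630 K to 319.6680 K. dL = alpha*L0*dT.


dT = 35.1050 K
dL = 1.740000e-05 * 16.8450 * 35.1050 = 0.010289 m
L_final = 16.855289 m

dL = 0.010289 m


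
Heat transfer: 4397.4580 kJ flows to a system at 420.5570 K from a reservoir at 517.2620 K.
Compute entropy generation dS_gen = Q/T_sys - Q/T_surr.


dS_sys = 4397.4580/420.5570 = 10.4563 kJ/K
dS_surr = -4397.4580/517.2620 = -8.5014 kJ/K
dS_gen = 10.4563 - 8.5014 = 1.9549 kJ/K (irreversible)

dS_gen = 1.9549 kJ/K, irreversible


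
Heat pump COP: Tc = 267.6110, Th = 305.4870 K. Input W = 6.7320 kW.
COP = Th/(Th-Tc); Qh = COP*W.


COP = 305.4870 / 37.8760 = 8.0655
Qh = 8.0655 * 6.7320 = 54.2966 kW

COP = 8.0655, Qh = 54.2966 kW


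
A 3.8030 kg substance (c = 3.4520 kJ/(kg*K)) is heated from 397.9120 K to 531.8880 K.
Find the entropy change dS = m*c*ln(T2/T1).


T2/T1 = 1.3367
ln(T2/T1) = 0.2902
dS = 3.8030 * 3.4520 * 0.2902 = 3.8098 kJ/K

3.8098 kJ/K


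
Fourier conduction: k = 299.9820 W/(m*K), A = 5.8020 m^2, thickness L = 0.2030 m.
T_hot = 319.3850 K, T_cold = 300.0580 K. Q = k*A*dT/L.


dT = 19.3270 K
Q = 299.9820 * 5.8020 * 19.3270 / 0.2030 = 165707.1811 W

165707.1811 W


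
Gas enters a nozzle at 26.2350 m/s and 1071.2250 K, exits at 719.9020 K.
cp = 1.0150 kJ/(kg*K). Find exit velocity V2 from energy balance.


dT = 351.3230 K
2*cp*1000*dT = 713185.6900
V1^2 = 688.2752
V2 = sqrt(713873.9652) = 844.9106 m/s

844.9106 m/s


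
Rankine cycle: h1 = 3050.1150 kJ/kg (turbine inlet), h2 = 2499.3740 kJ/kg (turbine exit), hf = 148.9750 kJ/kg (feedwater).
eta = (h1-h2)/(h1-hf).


W = 550.7410 kJ/kg
Q_in = 2901.1400 kJ/kg
eta = 0.1898 = 18.9836%

eta = 18.9836%


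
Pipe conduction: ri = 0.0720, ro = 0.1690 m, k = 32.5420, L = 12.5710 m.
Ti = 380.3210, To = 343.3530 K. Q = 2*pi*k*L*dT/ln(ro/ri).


dT = 36.9680 K
ln(ro/ri) = 0.8532
Q = 2*pi*32.5420*12.5710*36.9680 / 0.8532 = 111365.9568 W

111365.9568 W


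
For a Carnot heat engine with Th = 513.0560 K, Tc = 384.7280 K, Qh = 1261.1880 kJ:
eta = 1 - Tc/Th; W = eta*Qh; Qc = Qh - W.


eta = 1 - 384.7280/513.0560 = 0.2501
W = 0.2501 * 1261.1880 = 315.4543 kJ
Qc = 1261.1880 - 315.4543 = 945.7337 kJ

eta = 25.0125%, W = 315.4543 kJ, Qc = 945.7337 kJ


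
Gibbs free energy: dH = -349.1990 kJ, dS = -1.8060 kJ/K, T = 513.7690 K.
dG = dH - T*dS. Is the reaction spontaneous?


T*dS = 513.7690 * -1.8060 = -927.8668 kJ
dG = -349.1990 + 927.8668 = 578.6678 kJ (non-spontaneous)

dG = 578.6678 kJ, non-spontaneous


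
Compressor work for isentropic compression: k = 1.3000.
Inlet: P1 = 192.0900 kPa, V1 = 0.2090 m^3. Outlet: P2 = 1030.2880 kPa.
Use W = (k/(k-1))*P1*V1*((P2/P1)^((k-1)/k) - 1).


(k-1)/k = 0.2308
(P2/P1)^exp = 1.4735
W = 4.3333 * 192.0900 * 0.2090 * (1.4735 - 1) = 82.3659 kJ

82.3659 kJ


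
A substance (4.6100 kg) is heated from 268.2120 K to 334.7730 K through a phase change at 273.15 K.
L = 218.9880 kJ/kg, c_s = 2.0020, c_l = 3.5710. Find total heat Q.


Q1 (sensible, solid) = 4.6100 * 2.0020 * 4.9380 = 45.5739 kJ
Q2 (latent) = 4.6100 * 218.9880 = 1009.5347 kJ
Q3 (sensible, liquid) = 4.6100 * 3.5710 * 61.6230 = 1014.4569 kJ
Q_total = 2069.5655 kJ

2069.5655 kJ


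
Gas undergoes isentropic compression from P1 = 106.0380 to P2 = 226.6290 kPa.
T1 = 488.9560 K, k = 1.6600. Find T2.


(k-1)/k = 0.3976
(P2/P1)^exp = 1.3525
T2 = 488.9560 * 1.3525 = 661.3274 K

661.3274 K


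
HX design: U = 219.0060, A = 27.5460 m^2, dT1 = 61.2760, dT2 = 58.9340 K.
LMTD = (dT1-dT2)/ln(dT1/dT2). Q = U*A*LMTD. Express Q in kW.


LMTD = 60.0974 K
Q = 219.0060 * 27.5460 * 60.0974 = 362551.9124 W = 362.5519 kW

362.5519 kW


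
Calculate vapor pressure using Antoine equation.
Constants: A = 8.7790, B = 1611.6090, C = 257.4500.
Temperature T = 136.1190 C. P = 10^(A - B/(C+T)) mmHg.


C+T = 393.5690
B/(C+T) = 4.0949
log10(P) = 8.7790 - 4.0949 = 4.6841
P = 10^4.6841 = 48321.7248 mmHg

48321.7248 mmHg


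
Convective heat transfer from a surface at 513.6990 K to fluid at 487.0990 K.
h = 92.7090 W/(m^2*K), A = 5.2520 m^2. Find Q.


dT = 26.6000 K
Q = 92.7090 * 5.2520 * 26.6000 = 12951.7440 W

12951.7440 W


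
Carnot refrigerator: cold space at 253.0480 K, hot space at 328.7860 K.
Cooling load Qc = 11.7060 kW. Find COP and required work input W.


COP = 253.0480 / 75.7380 = 3.3411
W = 11.7060 / 3.3411 = 3.5036 kW

COP = 3.3411, W = 3.5036 kW


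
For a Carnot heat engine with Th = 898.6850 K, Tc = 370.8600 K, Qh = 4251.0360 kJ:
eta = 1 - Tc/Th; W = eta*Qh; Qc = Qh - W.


eta = 1 - 370.8600/898.6850 = 0.5873
W = 0.5873 * 4251.0360 = 2496.7626 kJ
Qc = 4251.0360 - 2496.7626 = 1754.2734 kJ

eta = 58.7330%, W = 2496.7626 kJ, Qc = 1754.2734 kJ


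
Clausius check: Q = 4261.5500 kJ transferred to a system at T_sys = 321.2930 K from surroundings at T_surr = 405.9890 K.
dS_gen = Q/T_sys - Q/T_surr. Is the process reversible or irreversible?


dS_sys = 4261.5500/321.2930 = 13.2637 kJ/K
dS_surr = -4261.5500/405.9890 = -10.4967 kJ/K
dS_gen = 13.2637 - 10.4967 = 2.7670 kJ/K (irreversible)

dS_gen = 2.7670 kJ/K, irreversible


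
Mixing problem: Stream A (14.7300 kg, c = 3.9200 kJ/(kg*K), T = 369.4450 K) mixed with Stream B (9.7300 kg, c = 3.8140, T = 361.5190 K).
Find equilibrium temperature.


num = 34748.3950
den = 94.8518
Tf = 366.3440 K

366.3440 K


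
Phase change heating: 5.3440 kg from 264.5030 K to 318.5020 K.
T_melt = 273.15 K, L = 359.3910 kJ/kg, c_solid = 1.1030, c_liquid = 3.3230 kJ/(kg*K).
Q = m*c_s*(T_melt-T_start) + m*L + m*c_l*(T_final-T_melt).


Q1 (sensible, solid) = 5.3440 * 1.1030 * 8.6470 = 50.9692 kJ
Q2 (latent) = 5.3440 * 359.3910 = 1920.5855 kJ
Q3 (sensible, liquid) = 5.3440 * 3.3230 * 45.3520 = 805.3659 kJ
Q_total = 2776.9206 kJ

2776.9206 kJ


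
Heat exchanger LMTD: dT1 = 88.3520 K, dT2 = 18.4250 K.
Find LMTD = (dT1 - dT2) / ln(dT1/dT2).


dT1/dT2 = 4.7952
ln(dT1/dT2) = 1.5676
LMTD = 69.9270 / 1.5676 = 44.6071 K

44.6071 K


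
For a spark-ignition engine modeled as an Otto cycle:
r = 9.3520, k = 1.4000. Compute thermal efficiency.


r^(k-1) = 2.4455
eta = 1 - 1/2.4455 = 0.5911 = 59.1080%

59.1080%


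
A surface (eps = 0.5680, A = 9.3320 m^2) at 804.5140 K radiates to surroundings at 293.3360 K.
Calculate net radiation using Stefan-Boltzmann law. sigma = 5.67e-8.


T^4 = 4.1892e+11
Tsurr^4 = 7.4039e+09
Q = 0.5680 * 5.67e-8 * 9.3320 * 4.1152e+11 = 123679.1034 W

123679.1034 W


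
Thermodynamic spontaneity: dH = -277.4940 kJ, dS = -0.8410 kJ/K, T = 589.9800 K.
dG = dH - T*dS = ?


T*dS = 589.9800 * -0.8410 = -496.1732 kJ
dG = -277.4940 + 496.1732 = 218.6792 kJ (non-spontaneous)

dG = 218.6792 kJ, non-spontaneous


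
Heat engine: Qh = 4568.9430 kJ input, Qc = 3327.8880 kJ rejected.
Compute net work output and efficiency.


W = 4568.9430 - 3327.8880 = 1241.0550 kJ
eta = 1241.0550 / 4568.9430 = 0.2716 = 27.1628%

W = 1241.0550 kJ, eta = 27.1628%


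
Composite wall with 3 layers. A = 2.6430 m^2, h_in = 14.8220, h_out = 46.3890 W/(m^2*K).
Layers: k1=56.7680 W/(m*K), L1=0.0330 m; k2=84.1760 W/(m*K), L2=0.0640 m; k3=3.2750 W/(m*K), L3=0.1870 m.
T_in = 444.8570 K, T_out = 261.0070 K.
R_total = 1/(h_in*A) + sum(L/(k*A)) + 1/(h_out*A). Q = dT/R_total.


R_conv_in = 1/(14.8220*2.6430) = 0.0255
R_1 = 0.0330/(56.7680*2.6430) = 0.0002
R_2 = 0.0640/(84.1760*2.6430) = 0.0003
R_3 = 0.1870/(3.2750*2.6430) = 0.0216
R_conv_out = 1/(46.3890*2.6430) = 0.0082
R_total = 0.0558 K/W
Q = 183.8500 / 0.0558 = 3295.1252 W

R_total = 0.0558 K/W, Q = 3295.1252 W


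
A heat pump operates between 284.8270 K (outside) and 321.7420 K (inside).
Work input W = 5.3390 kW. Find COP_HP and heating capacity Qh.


COP = 321.7420 / 36.9150 = 8.7158
Qh = 8.7158 * 5.3390 = 46.5334 kW

COP = 8.7158, Qh = 46.5334 kW


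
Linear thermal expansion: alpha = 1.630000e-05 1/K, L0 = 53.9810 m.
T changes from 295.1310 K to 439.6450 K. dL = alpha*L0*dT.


dT = 144.5140 K
dL = 1.630000e-05 * 53.9810 * 144.5140 = 0.127156 m
L_final = 54.108156 m

dL = 0.127156 m


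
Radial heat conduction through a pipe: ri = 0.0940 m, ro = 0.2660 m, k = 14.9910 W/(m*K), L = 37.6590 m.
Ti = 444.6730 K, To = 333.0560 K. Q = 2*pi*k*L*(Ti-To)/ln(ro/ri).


dT = 111.6170 K
ln(ro/ri) = 1.0402
Q = 2*pi*14.9910*37.6590*111.6170 / 1.0402 = 380620.4469 W

380620.4469 W


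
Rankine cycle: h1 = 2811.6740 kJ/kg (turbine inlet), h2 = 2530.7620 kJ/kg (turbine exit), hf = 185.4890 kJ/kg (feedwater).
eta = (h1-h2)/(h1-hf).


W = 280.9120 kJ/kg
Q_in = 2626.1850 kJ/kg
eta = 0.1070 = 10.6966%

eta = 10.6966%


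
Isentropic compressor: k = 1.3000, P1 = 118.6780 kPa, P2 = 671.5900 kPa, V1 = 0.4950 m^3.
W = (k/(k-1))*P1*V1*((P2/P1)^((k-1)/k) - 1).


(k-1)/k = 0.2308
(P2/P1)^exp = 1.4918
W = 4.3333 * 118.6780 * 0.4950 * (1.4918 - 1) = 125.1923 kJ

125.1923 kJ


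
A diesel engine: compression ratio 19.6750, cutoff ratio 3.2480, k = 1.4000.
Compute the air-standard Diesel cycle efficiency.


r^(k-1) = 3.2928
rc^k = 5.2031
eta = 0.5944 = 59.4417%

59.4417%


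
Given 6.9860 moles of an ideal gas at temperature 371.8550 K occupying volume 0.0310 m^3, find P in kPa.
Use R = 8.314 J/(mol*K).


P = nRT/V = 6.9860 * 8.314 * 371.8550 / 0.0310
= 21597.9349 / 0.0310 = 696707.5760 Pa = 696.7076 kPa

696.7076 kPa


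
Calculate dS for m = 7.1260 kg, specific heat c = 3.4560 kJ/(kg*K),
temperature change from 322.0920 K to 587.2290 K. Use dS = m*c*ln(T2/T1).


T2/T1 = 1.8232
ln(T2/T1) = 0.6006
dS = 7.1260 * 3.4560 * 0.6006 = 14.7907 kJ/K

14.7907 kJ/K


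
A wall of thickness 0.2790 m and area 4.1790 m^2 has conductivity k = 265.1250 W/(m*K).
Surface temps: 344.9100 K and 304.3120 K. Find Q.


dT = 40.5980 K
Q = 265.1250 * 4.1790 * 40.5980 / 0.2790 = 161221.6972 W

161221.6972 W


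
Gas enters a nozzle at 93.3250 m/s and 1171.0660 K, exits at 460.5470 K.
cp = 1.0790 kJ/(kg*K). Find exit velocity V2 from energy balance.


dT = 710.5190 K
2*cp*1000*dT = 1533300.0020
V1^2 = 8709.5556
V2 = sqrt(1542009.5576) = 1241.7768 m/s

1241.7768 m/s


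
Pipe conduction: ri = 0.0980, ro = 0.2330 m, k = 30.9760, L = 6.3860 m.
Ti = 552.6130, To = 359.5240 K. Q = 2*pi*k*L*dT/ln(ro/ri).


dT = 193.0890 K
ln(ro/ri) = 0.8661
Q = 2*pi*30.9760*6.3860*193.0890 / 0.8661 = 277101.0475 W

277101.0475 W


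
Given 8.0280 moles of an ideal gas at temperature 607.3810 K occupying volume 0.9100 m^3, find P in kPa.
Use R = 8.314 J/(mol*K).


P = nRT/V = 8.0280 * 8.314 * 607.3810 / 0.9100
= 40539.5185 / 0.9100 = 44548.9214 Pa = 44.5489 kPa

44.5489 kPa


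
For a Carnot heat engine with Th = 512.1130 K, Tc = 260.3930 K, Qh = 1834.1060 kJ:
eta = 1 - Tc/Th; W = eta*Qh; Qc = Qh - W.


eta = 1 - 260.3930/512.1130 = 0.4915
W = 0.4915 * 1834.1060 = 901.5221 kJ
Qc = 1834.1060 - 901.5221 = 932.5839 kJ

eta = 49.1532%, W = 901.5221 kJ, Qc = 932.5839 kJ


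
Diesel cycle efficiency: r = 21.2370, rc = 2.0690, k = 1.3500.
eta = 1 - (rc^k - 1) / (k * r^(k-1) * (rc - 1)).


r^(k-1) = 2.9140
rc^k = 2.6686
eta = 0.6032 = 60.3222%

60.3222%


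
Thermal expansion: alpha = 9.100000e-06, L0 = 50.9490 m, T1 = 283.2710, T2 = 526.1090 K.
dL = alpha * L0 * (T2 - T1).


dT = 242.8380 K
dL = 9.100000e-06 * 50.9490 * 242.8380 = 0.112588 m
L_final = 51.061588 m

dL = 0.112588 m


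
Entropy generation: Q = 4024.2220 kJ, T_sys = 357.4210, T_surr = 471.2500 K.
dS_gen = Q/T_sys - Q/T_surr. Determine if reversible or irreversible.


dS_sys = 4024.2220/357.4210 = 11.2591 kJ/K
dS_surr = -4024.2220/471.2500 = -8.5395 kJ/K
dS_gen = 11.2591 - 8.5395 = 2.7196 kJ/K (irreversible)

dS_gen = 2.7196 kJ/K, irreversible


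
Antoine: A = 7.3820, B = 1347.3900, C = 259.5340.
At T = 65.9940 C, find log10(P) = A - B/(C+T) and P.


C+T = 325.5280
B/(C+T) = 4.1391
log10(P) = 7.3820 - 4.1391 = 3.2429
P = 10^3.2429 = 1749.4803 mmHg

1749.4803 mmHg


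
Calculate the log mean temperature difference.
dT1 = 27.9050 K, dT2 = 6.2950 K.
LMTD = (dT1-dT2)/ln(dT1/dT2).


dT1/dT2 = 4.4329
ln(dT1/dT2) = 1.4891
LMTD = 21.6100 / 1.4891 = 14.5126 K

14.5126 K


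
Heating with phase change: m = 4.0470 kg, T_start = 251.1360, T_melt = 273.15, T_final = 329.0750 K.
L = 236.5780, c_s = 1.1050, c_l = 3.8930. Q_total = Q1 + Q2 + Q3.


Q1 (sensible, solid) = 4.0470 * 1.1050 * 22.0140 = 98.4452 kJ
Q2 (latent) = 4.0470 * 236.5780 = 957.4312 kJ
Q3 (sensible, liquid) = 4.0470 * 3.8930 * 55.9250 = 881.0968 kJ
Q_total = 1936.9731 kJ

1936.9731 kJ


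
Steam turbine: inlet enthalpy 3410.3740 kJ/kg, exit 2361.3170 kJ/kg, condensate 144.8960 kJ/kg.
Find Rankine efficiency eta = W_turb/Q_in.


W = 1049.0570 kJ/kg
Q_in = 3265.4780 kJ/kg
eta = 0.3213 = 32.1257%

eta = 32.1257%


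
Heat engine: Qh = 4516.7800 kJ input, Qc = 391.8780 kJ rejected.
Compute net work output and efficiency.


W = 4516.7800 - 391.8780 = 4124.9020 kJ
eta = 4124.9020 / 4516.7800 = 0.9132 = 91.3240%

W = 4124.9020 kJ, eta = 91.3240%


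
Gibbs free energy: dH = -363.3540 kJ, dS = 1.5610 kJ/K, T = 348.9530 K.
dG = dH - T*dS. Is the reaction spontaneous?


T*dS = 348.9530 * 1.5610 = 544.7156 kJ
dG = -363.3540 - 544.7156 = -908.0696 kJ (spontaneous)

dG = -908.0696 kJ, spontaneous


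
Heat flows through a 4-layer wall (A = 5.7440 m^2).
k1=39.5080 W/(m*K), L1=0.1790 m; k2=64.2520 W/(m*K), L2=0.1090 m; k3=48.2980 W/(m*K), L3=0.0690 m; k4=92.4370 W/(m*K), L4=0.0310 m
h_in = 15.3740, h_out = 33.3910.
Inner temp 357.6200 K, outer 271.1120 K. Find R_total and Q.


R_conv_in = 1/(15.3740*5.7440) = 0.0113
R_1 = 0.1790/(39.5080*5.7440) = 0.0008
R_2 = 0.1090/(64.2520*5.7440) = 0.0003
R_3 = 0.0690/(48.2980*5.7440) = 0.0002
R_4 = 0.0310/(92.4370*5.7440) = 5.8385e-05
R_conv_out = 1/(33.3910*5.7440) = 0.0052
R_total = 0.0179 K/W
Q = 86.5080 / 0.0179 = 4825.0292 W

R_total = 0.0179 K/W, Q = 4825.0292 W


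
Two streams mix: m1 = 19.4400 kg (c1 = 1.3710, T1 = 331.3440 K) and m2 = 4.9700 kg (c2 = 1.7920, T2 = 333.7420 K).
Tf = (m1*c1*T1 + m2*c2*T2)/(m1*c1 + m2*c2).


num = 11803.4462
den = 35.5585
Tf = 331.9446 K

331.9446 K


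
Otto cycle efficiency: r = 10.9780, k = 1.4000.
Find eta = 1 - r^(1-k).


r^(k-1) = 2.6074
eta = 1 - 1/2.6074 = 0.6165 = 61.6478%

61.6478%


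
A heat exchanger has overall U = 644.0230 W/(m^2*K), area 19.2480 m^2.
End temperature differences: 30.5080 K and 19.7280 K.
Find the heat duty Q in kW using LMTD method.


LMTD = 24.7276 K
Q = 644.0230 * 19.2480 * 24.7276 = 306527.2356 W = 306.5272 kW

306.5272 kW


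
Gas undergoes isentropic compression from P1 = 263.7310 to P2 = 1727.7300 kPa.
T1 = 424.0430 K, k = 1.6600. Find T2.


(k-1)/k = 0.3976
(P2/P1)^exp = 2.1113
T2 = 424.0430 * 2.1113 = 895.3003 K

895.3003 K


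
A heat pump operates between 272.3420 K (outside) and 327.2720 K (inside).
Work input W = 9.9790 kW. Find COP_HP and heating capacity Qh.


COP = 327.2720 / 54.9300 = 5.9580
Qh = 5.9580 * 9.9790 = 59.4547 kW

COP = 5.9580, Qh = 59.4547 kW


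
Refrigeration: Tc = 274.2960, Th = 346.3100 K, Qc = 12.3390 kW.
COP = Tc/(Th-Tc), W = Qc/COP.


COP = 274.2960 / 72.0140 = 3.8089
W = 12.3390 / 3.8089 = 3.2395 kW

COP = 3.8089, W = 3.2395 kW


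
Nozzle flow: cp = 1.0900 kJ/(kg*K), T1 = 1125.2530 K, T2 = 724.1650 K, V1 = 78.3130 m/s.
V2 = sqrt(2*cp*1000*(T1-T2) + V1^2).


dT = 401.0880 K
2*cp*1000*dT = 874371.8400
V1^2 = 6132.9260
V2 = sqrt(880504.7660) = 938.3522 m/s

938.3522 m/s


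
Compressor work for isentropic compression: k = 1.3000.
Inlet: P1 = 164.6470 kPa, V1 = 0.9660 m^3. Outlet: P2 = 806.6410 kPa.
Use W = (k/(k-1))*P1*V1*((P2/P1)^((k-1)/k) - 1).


(k-1)/k = 0.2308
(P2/P1)^exp = 1.4430
W = 4.3333 * 164.6470 * 0.9660 * (1.4430 - 1) = 305.3065 kJ

305.3065 kJ


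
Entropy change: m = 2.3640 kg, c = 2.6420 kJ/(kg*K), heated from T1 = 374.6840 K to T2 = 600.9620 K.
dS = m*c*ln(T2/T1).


T2/T1 = 1.6039
ln(T2/T1) = 0.4724
dS = 2.3640 * 2.6420 * 0.4724 = 2.9508 kJ/K

2.9508 kJ/K


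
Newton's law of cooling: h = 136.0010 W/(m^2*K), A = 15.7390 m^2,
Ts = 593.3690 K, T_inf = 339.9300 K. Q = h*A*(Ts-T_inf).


dT = 253.4390 K
Q = 136.0010 * 15.7390 * 253.4390 = 542491.1821 W

542491.1821 W


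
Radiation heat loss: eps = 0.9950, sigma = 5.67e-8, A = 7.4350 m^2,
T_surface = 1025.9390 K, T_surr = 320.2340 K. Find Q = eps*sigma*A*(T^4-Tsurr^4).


T^4 = 1.1079e+12
Tsurr^4 = 1.0516e+10
Q = 0.9950 * 5.67e-8 * 7.4350 * 1.0973e+12 = 460289.4381 W

460289.4381 W


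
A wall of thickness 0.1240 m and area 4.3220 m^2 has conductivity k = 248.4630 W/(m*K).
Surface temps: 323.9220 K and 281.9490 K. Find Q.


dT = 41.9730 K
Q = 248.4630 * 4.3220 * 41.9730 / 0.1240 = 363491.9635 W

363491.9635 W


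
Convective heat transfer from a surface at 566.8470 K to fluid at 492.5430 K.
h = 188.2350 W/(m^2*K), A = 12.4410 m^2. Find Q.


dT = 74.3040 K
Q = 188.2350 * 12.4410 * 74.3040 = 174007.4578 W

174007.4578 W


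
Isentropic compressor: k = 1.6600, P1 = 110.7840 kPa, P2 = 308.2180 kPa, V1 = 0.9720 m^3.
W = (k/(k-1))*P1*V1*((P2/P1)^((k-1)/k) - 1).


(k-1)/k = 0.3976
(P2/P1)^exp = 1.5020
W = 2.5152 * 110.7840 * 0.9720 * (1.5020 - 1) = 135.9709 kJ

135.9709 kJ


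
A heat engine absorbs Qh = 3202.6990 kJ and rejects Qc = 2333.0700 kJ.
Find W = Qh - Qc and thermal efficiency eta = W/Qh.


W = 3202.6990 - 2333.0700 = 869.6290 kJ
eta = 869.6290 / 3202.6990 = 0.2715 = 27.1530%

W = 869.6290 kJ, eta = 27.1530%


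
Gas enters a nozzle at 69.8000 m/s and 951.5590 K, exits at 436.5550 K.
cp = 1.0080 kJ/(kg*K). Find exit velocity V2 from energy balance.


dT = 515.0040 K
2*cp*1000*dT = 1038248.0640
V1^2 = 4872.0400
V2 = sqrt(1043120.1040) = 1021.3325 m/s

1021.3325 m/s


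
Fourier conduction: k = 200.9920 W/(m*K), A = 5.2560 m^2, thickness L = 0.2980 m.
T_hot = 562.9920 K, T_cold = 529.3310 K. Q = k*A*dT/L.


dT = 33.6610 K
Q = 200.9920 * 5.2560 * 33.6610 / 0.2980 = 119328.6914 W

119328.6914 W


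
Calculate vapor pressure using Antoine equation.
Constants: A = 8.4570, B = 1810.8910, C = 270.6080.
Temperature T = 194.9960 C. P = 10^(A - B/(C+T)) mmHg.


C+T = 465.6040
B/(C+T) = 3.8893
log10(P) = 8.4570 - 3.8893 = 4.5677
P = 10^4.5677 = 36954.1068 mmHg

36954.1068 mmHg


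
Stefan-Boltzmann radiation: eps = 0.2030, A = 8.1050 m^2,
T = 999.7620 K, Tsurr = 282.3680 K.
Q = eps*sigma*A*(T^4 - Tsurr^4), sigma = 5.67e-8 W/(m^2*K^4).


T^4 = 9.9905e+11
Tsurr^4 = 6.3571e+09
Q = 0.2030 * 5.67e-8 * 8.1050 * 9.9269e+11 = 92607.5270 W

92607.5270 W


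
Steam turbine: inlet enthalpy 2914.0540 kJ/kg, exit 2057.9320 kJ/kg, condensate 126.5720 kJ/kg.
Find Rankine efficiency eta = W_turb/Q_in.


W = 856.1220 kJ/kg
Q_in = 2787.4820 kJ/kg
eta = 0.3071 = 30.7131%

eta = 30.7131%


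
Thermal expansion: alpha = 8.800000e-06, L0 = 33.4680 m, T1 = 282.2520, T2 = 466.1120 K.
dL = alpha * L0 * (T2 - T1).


dT = 183.8600 K
dL = 8.800000e-06 * 33.4680 * 183.8600 = 0.054150 m
L_final = 33.522150 m

dL = 0.054150 m


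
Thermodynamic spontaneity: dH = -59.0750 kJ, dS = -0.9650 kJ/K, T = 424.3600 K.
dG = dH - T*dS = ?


T*dS = 424.3600 * -0.9650 = -409.5074 kJ
dG = -59.0750 + 409.5074 = 350.4324 kJ (non-spontaneous)

dG = 350.4324 kJ, non-spontaneous


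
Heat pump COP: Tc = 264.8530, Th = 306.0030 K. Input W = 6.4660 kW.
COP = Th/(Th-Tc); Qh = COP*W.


COP = 306.0030 / 41.1500 = 7.4363
Qh = 7.4363 * 6.4660 = 48.0830 kW

COP = 7.4363, Qh = 48.0830 kW


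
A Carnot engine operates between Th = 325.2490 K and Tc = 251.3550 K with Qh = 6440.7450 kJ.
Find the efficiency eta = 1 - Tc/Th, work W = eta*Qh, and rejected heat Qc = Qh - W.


eta = 1 - 251.3550/325.2490 = 0.2272
W = 0.2272 * 6440.7450 = 1463.2863 kJ
Qc = 6440.7450 - 1463.2863 = 4977.4587 kJ

eta = 22.7192%, W = 1463.2863 kJ, Qc = 4977.4587 kJ


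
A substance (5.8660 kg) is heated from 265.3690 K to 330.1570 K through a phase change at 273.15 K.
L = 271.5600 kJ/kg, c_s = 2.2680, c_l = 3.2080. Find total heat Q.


Q1 (sensible, solid) = 5.8660 * 2.2680 * 7.7810 = 103.5191 kJ
Q2 (latent) = 5.8660 * 271.5600 = 1592.9710 kJ
Q3 (sensible, liquid) = 5.8660 * 3.2080 * 57.0070 = 1072.7650 kJ
Q_total = 2769.2551 kJ

2769.2551 kJ


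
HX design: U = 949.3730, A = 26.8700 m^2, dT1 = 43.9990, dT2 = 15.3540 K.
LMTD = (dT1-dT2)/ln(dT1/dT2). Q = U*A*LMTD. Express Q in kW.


LMTD = 27.2086 K
Q = 949.3730 * 26.8700 * 27.2086 = 694082.7566 W = 694.0828 kW

694.0828 kW


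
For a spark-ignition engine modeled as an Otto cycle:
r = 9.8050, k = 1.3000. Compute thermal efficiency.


r^(k-1) = 1.9835
eta = 1 - 1/1.9835 = 0.4958 = 49.5843%

49.5843%


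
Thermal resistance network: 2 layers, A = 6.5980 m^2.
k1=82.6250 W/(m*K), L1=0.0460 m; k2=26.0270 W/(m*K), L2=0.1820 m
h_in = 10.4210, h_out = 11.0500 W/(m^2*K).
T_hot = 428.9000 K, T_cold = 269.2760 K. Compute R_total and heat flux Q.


R_conv_in = 1/(10.4210*6.5980) = 0.0145
R_1 = 0.0460/(82.6250*6.5980) = 8.4379e-05
R_2 = 0.1820/(26.0270*6.5980) = 0.0011
R_conv_out = 1/(11.0500*6.5980) = 0.0137
R_total = 0.0294 K/W
Q = 159.6240 / 0.0294 = 5428.6577 W

R_total = 0.0294 K/W, Q = 5428.6577 W


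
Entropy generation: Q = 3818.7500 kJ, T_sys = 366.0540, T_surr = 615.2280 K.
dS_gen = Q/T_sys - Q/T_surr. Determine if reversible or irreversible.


dS_sys = 3818.7500/366.0540 = 10.4322 kJ/K
dS_surr = -3818.7500/615.2280 = -6.2070 kJ/K
dS_gen = 10.4322 - 6.2070 = 4.2252 kJ/K (irreversible)

dS_gen = 4.2252 kJ/K, irreversible


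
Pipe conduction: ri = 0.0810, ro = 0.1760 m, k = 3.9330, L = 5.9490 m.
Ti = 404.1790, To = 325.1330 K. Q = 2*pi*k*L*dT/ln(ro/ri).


dT = 79.0460 K
ln(ro/ri) = 0.7760
Q = 2*pi*3.9330*5.9490*79.0460 / 0.7760 = 14974.2977 W

14974.2977 W


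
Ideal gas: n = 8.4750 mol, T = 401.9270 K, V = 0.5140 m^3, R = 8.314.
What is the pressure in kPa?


P = nRT/V = 8.4750 * 8.314 * 401.9270 / 0.5140
= 28320.2386 / 0.5140 = 55097.7405 Pa = 55.0977 kPa

55.0977 kPa


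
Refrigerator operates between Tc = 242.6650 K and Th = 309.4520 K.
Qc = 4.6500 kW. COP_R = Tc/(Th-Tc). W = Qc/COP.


COP = 242.6650 / 66.7870 = 3.6334
W = 4.6500 / 3.6334 = 1.2798 kW

COP = 3.6334, W = 1.2798 kW


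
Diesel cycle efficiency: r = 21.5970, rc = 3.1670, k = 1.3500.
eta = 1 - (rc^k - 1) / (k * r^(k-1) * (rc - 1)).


r^(k-1) = 2.9311
rc^k = 4.7411
eta = 0.5637 = 56.3722%

56.3722%


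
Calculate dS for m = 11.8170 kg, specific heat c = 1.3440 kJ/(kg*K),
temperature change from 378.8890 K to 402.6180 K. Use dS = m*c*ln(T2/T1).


T2/T1 = 1.0626
ln(T2/T1) = 0.0607
dS = 11.8170 * 1.3440 * 0.0607 = 0.9648 kJ/K

0.9648 kJ/K


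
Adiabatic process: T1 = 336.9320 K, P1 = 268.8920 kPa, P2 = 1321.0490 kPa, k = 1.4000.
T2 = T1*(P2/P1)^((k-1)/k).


(k-1)/k = 0.2857
(P2/P1)^exp = 1.5759
T2 = 336.9320 * 1.5759 = 530.9679 K

530.9679 K


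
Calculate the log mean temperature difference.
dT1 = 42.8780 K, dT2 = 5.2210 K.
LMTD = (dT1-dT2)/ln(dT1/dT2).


dT1/dT2 = 8.2126
ln(dT1/dT2) = 2.1057
LMTD = 37.6570 / 2.1057 = 17.8836 K

17.8836 K


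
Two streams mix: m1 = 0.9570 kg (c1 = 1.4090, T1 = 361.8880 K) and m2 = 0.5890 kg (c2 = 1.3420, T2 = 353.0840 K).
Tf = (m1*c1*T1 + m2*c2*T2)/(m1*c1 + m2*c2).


num = 767.0655
den = 2.1389
Tf = 358.6344 K

358.6344 K


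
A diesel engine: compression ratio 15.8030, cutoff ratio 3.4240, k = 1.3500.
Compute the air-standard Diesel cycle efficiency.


r^(k-1) = 2.6276
rc^k = 5.2677
eta = 0.5037 = 50.3673%

50.3673%


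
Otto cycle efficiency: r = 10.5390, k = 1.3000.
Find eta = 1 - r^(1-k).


r^(k-1) = 2.0269
eta = 1 - 1/2.0269 = 0.5066 = 50.6644%

50.6644%
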